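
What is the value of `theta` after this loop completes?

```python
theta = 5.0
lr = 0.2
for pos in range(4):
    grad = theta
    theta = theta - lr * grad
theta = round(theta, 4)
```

Gradient descent: w = 5.0 * (1 - 0.2)^4
`theta` takes the values: 5.0 → 4.0 → 3.2 → 2.56 → 2.048

Answer: 2.048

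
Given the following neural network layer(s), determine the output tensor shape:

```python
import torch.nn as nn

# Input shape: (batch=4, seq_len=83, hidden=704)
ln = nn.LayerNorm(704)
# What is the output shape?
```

Input: (4, 83, 704) -> Output: (4, 83, 704)

Answer: (4, 83, 704)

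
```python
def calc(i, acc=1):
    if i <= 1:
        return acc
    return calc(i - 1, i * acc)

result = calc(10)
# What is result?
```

Accumulator trace (n, acc): (10, 1) -> (9, 10) -> (8, 90) -> (7, 720) -> (6, 5040) -> (5, 30240) -> (4, 151200) -> (3, 604800) -> (2, 1814400) -> (1, 3628800) -> return 3628800

Answer: 3628800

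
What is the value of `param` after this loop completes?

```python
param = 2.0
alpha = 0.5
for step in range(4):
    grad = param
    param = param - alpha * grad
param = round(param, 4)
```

Gradient descent: w = 2.0 * (1 - 0.5)^4
`param` takes the values: 2.0 → 1.0 → 0.5 → 0.25 → 0.125

Answer: 0.125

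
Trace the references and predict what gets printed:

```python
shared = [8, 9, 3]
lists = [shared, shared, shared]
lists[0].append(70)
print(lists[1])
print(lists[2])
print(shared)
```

Key concept: list of same reference.
Step by step:
`shared = [8, 9, 3]` → shared = [8, 9, 3]
`lists = [shared, shared, shared]` → lists = [[8, 9, 3], [8, 9, 3], [8, 9, 3]]
`lists[0].append(70)` → shared = [8, 9, 3, 70]; lists = [[8, 9, 3, 70], [8, 9, 3, 70], [8, 9, 3, 70]]
`print(lists[1])` → prints [8, 9, 3, 70]
`print(lists[2])` → prints [8, 9, 3, 70]
`print(shared)` → prints [8, 9, 3, 70]

Answer:
[8, 9, 3, 70]
[8, 9, 3, 70]
[8, 9, 3, 70]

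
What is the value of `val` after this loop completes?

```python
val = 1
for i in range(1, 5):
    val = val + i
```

Start at 1, add 1 through 4
`val` takes the values: 1 → 2 → 4 → 7 → 11

Answer: 11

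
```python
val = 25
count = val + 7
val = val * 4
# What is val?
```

Trace:
`val = 25` → val = 25
`count = val + 7` → count = 32
`val = val * 4` → val = 100
So val = 100

Answer: 100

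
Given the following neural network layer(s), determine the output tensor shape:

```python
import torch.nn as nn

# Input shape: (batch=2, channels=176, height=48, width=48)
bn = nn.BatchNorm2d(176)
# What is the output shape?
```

Input: (2, 176, 48, 48) -> Output: (2, 176, 48, 48)

Answer: (2, 176, 48, 48)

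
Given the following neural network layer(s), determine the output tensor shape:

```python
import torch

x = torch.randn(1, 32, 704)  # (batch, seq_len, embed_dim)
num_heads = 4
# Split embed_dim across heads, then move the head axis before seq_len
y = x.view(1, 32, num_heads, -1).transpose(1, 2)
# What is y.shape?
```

Input: (1, 32, 704) -> head_dim = 704 // 4 = 176; after view: (1, 32, 4, 176) -> after transpose(1, 2): (1, 4, 32, 176) -> Output: (1, 4, 32, 176)

Answer: (1, 4, 32, 176)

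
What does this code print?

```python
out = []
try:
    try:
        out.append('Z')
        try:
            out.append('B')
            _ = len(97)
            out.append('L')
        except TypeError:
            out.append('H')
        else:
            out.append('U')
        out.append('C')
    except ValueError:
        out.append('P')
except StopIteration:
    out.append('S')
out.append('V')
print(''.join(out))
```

Execution trace: 'Z' (try body) → 'B' (inner try body) → 'H' (inner except TypeError) → 'C' (try body, no exception) → 'V' (after the try/except). Output: ZBHCV

Answer: ZBHCV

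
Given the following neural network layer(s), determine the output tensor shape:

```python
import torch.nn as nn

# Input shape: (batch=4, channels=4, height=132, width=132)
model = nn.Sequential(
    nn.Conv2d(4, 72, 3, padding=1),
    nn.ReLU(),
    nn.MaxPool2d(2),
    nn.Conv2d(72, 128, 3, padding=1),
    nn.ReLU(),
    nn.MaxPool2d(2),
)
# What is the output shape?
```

Input: (4, 4, 132, 132) -> after first Conv2d: (4, 72, 132, 132) -> after first MaxPool2d: (4, 72, 66, 66) -> after second Conv2d: (4, 128, 66, 66) -> Output: (4, 128, 33, 33)

Answer: (4, 128, 33, 33)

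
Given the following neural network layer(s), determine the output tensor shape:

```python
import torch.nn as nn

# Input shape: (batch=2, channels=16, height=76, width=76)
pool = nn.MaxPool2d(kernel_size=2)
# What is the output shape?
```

Input: (2, 16, 76, 76) -> Output: (2, 16, 38, 38)

Answer: (2, 16, 38, 38)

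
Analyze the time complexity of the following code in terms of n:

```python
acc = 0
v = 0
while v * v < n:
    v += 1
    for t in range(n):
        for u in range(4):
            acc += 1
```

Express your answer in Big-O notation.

Each loop level contributes: √n × n × 1. Multiplying the contributions gives O(n√n).

Answer: O(n√n)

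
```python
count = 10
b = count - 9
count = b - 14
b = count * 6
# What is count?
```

Trace:
`count = 10` → count = 10
`b = count - 9` → b = 1
`count = b - 14` → count = -13
`b = count * 6` → b = -78
So count = -13

Answer: -13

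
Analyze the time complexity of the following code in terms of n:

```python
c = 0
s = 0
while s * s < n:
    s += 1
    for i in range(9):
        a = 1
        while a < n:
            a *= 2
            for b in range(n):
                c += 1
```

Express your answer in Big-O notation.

Each loop level contributes: √n × 1 × log n × n. Multiplying the contributions gives O(n√n log n).

Answer: O(n√n log n)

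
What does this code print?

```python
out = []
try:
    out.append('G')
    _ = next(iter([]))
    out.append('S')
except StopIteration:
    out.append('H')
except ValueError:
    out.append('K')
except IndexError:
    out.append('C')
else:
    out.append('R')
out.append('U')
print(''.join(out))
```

Execution trace: 'G' (try body) → 'H' (except StopIteration) → 'U' (after the try/except). Output: GHU

Answer: GHU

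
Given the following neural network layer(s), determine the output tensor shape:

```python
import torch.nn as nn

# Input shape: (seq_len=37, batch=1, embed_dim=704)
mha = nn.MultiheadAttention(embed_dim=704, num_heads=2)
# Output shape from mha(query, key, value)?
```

Input: (37, 1, 704) -> Output: (37, 1, 704)

Answer: (37, 1, 704)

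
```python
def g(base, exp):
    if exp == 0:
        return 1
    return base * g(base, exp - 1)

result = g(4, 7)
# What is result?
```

g(4, 7) = 4 * 4 * 4 * 4 * 4 * 4 * 4 = 16384

Answer: 16384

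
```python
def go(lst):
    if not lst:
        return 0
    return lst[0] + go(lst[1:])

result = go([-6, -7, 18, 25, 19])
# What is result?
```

(-6) + (-7) + 18 + 25 + 19 + 0 = 49

Answer: 49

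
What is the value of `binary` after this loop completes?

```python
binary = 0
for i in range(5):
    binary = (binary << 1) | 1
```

Build 5 consecutive 1-bits: 0b11111
`binary` takes the values: 0 → 1 → 3 → 7 → 15 → 31

Answer: 31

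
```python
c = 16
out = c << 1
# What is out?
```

Trace:
`c = 16` → c = 16
`out = c << 1` → out = 32
So out = 32

Answer: 32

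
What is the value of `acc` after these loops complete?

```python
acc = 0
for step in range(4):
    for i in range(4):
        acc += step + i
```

Sum of all step+i for step,i in 4x4
`acc` takes the values: 0 → 1 → 3 → 6 → 7 → 9 → 12 → 16 → 18 → 21 → 25 → 30 → 33 → 37 → 42 → 48

Answer: 48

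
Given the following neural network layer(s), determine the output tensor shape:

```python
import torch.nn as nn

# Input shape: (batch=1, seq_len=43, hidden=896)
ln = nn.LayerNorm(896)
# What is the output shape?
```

Input: (1, 43, 896) -> Output: (1, 43, 896)

Answer: (1, 43, 896)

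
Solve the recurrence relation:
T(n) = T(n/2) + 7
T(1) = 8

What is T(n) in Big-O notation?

Each step divides n by 2 and adds 7. After log_2(n) steps we reach T(1)=8. So T(n) = 7·log_2(n) + 8 = O(log n).

Answer: O(log n)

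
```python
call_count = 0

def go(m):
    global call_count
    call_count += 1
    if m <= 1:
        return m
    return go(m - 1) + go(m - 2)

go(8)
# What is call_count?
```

Calls(m) = 1 + Calls(m-1) + Calls(m-2); Calls(0)=Calls(1)=1. For m=8 this gives 67.

Answer: 67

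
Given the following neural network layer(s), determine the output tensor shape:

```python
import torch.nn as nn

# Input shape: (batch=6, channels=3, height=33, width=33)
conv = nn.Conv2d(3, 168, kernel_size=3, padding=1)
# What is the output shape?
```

Input: (6, 3, 33, 33) -> Output: (6, 168, 33, 33)

Answer: (6, 168, 33, 33)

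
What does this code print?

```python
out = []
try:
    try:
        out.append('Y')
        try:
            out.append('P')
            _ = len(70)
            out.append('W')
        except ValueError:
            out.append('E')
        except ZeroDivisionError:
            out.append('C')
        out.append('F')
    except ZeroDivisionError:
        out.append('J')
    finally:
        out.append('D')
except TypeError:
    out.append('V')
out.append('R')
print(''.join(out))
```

Execution trace: 'Y' (try body) → 'P' (inner try body) → 'D' (finally) → 'V' (outer except TypeError) → 'R' (after the try/except). Output: YPDVR

Answer: YPDVR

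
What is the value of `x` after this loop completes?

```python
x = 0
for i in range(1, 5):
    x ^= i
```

XOR of 1 to 4
`x` takes the values: 0 → 1 → 3 → 0 → 4

Answer: 4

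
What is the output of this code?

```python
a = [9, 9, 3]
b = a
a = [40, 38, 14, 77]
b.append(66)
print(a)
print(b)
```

Key concept: rebinding vs mutation: a is rebound to a new list, b still points at the original.
Step by step:
`a = [9, 9, 3]` → a = [9, 9, 3]
`b = a` → b = [9, 9, 3] (same object as a)
`a = [40, 38, 14, 77]` → a = [40, 38, 14, 77]
`b.append(66)` → b = [9, 9, 3, 66]
`print(a)` → prints [40, 38, 14, 77]
`print(b)` → prints [9, 9, 3, 66]

Answer:
[40, 38, 14, 77]
[9, 9, 3, 66]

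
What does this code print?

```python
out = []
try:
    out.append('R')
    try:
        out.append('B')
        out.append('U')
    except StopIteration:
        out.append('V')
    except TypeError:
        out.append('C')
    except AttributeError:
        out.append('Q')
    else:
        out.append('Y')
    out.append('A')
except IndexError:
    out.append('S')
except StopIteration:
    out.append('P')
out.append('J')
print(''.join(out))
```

Execution trace: 'R' (try body) → 'B' (inner try body) → 'U' (inner try body, no exception) → 'Y' (inner else) → 'A' (try body, no exception) → 'J' (after the try/except). Output: RBUYAJ

Answer: RBUYAJ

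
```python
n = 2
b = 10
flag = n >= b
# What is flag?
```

Trace:
`n = 2` → n = 2
`b = 10` → b = 10
`flag = n >= b` → flag = False
So flag = False

Answer: False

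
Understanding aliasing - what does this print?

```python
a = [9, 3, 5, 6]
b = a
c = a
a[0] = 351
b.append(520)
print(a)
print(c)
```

Key concept: multiple aliases.
Step by step:
`a = [9, 3, 5, 6]` → a = [9, 3, 5, 6]
`b = a` → b = [9, 3, 5, 6] (same object as a)
`c = a` → c = [9, 3, 5, 6] (same object as a, b)
`a[0] = 351` → a = [351, 3, 5, 6] (same object as b, c); b = [351, 3, 5, 6] (same object as a, c); c = [351, 3, 5, 6] (same object as a, b)
`b.append(520)` → a = [351, 3, 5, 6, 520] (same object as b, c); b = [351, 3, 5, 6, 520] (same object as a, c); c = [351, 3, 5, 6, 520] (same object as a, b)
`print(a)` → prints [351, 3, 5, 6, 520]
`print(c)` → prints [351, 3, 5, 6, 520]

Answer:
[351, 3, 5, 6, 520]
[351, 3, 5, 6, 520]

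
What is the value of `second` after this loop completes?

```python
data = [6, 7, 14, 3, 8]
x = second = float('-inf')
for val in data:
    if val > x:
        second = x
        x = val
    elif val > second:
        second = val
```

Second largest (with repeats) in [6, 7, 14, 3, 8]
`second` takes the values: -inf → 6 → 7 → 8

Answer: 8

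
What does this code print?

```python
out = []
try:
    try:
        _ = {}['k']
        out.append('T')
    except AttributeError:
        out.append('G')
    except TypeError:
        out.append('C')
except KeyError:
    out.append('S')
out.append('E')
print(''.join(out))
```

Execution trace: 'S' (outer except KeyError) → 'E' (after the try/except). Output: SE

Answer: SE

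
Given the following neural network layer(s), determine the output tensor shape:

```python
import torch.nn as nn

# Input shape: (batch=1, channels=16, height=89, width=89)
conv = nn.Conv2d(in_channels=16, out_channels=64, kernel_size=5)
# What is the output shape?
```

Input: (1, 16, 89, 89) -> Output: (1, 64, 85, 85)

Answer: (1, 64, 85, 85)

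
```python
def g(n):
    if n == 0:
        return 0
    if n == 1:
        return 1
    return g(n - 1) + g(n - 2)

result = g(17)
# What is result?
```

Build up from base cases: g(0)=0, g(1)=1, g(2)=1, g(3)=2, g(4)=3, g(5)=5, g(6)=8, ..., g(17)=1597

Answer: 1597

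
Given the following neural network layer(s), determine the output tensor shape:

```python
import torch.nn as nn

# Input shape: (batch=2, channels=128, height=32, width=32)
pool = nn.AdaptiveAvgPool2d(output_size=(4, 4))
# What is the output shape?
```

Input: (2, 128, 32, 32) -> Output: (2, 128, 4, 4)

Answer: (2, 128, 4, 4)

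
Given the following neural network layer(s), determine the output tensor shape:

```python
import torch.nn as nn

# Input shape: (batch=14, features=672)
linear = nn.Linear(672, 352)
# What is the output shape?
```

Input: (14, 672) -> Output: (14, 352)

Answer: (14, 352)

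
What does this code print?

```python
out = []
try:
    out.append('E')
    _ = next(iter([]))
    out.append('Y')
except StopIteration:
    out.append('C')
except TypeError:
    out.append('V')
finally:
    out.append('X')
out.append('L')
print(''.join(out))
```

Execution trace: 'E' (try body) → 'C' (except StopIteration) → 'X' (finally) → 'L' (after the try/except). Output: ECXL

Answer: ECXL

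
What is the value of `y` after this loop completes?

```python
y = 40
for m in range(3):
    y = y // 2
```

Halve 3 times: 40 // 2^3 = 5
`y` takes the values: 40 → 20 → 10 → 5

Answer: 5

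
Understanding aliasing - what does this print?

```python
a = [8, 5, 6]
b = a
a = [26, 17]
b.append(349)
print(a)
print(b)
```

Key concept: rebinding vs mutation: a is rebound to a new list, b still points at the original.
Step by step:
`a = [8, 5, 6]` → a = [8, 5, 6]
`b = a` → b = [8, 5, 6] (same object as a)
`a = [26, 17]` → a = [26, 17]
`b.append(349)` → b = [8, 5, 6, 349]
`print(a)` → prints [26, 17]
`print(b)` → prints [8, 5, 6, 349]

Answer:
[26, 17]
[8, 5, 6, 349]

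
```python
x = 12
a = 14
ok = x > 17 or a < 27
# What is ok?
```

Trace:
`x = 12` → x = 12
`a = 14` → a = 14
`ok = x > 17 or a < 27` → ok = True
So ok = True

Answer: True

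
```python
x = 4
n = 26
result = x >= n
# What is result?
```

Trace:
`x = 4` → x = 4
`n = 26` → n = 26
`result = x >= n` → result = False
So result = False

Answer: False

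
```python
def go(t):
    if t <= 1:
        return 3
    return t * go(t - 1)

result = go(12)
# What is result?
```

go(12) = 12 * 11 * 10 * 9 * 8 * 7 * 6 * 5 * 4 * 3 * 2 * 3 = 1437004800

Answer: 1437004800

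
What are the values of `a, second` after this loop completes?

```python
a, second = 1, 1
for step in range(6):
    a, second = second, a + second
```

Fibonacci: after 6 iterations
`a, second` takes the values: (1, 1) → (1, 2) → (2, 3) → (3, 5) → (5, 8) → (8, 13) → (13, 21)

Answer: 13, 21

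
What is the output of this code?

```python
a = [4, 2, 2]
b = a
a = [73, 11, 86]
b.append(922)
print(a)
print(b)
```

Key concept: rebinding vs mutation: a is rebound to a new list, b still points at the original.
Step by step:
`a = [4, 2, 2]` → a = [4, 2, 2]
`b = a` → b = [4, 2, 2] (same object as a)
`a = [73, 11, 86]` → a = [73, 11, 86]
`b.append(922)` → b = [4, 2, 2, 922]
`print(a)` → prints [73, 11, 86]
`print(b)` → prints [4, 2, 2, 922]

Answer:
[73, 11, 86]
[4, 2, 2, 922]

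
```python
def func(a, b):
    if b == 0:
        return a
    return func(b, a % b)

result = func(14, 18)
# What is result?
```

func(14, 18) -> func(18, 14) -> func(14, 4) -> func(4, 2) -> func(2, 0) -> 2

Answer: 2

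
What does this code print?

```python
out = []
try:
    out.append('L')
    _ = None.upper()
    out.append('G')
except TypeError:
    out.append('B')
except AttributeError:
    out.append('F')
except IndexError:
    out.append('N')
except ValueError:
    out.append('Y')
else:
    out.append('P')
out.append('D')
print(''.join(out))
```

Execution trace: 'L' (try body) → 'F' (except AttributeError) → 'D' (after the try/except). Output: LFD

Answer: LFD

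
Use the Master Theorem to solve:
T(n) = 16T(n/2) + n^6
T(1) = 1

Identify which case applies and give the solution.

a=16, b=2, f(n)=n^6. log_2(16) = 4. Since c=6 > 4 and the regularity condition holds (16(n/2)^6 = (16/2^6)n^6 with 16/2^6 < 1), Case 3 applies: T(n) = Θ(f(n)) = O(n^6).

Answer: O(n^6) - Case 3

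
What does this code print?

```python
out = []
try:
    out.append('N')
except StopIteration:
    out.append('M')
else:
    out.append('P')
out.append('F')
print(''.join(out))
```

Execution trace: 'N' (try body, no exception) → 'P' (else) → 'F' (after the try/except). Output: NPF

Answer: NPF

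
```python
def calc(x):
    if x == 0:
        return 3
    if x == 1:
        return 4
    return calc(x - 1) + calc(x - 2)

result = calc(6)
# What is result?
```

Build up from base cases: calc(0)=3, calc(1)=4, calc(2)=7, calc(3)=11, calc(4)=18, calc(5)=29, calc(6)=47

Answer: 47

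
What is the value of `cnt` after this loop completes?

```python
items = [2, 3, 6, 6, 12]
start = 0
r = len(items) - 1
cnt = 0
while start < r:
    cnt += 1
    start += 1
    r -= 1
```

Iterations until pointers meet (list length 5)
`cnt` takes the values: 0 → 1 → 2

Answer: 2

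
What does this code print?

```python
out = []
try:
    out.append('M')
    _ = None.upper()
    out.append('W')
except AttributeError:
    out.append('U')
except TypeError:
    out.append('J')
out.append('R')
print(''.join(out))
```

Execution trace: 'M' (try body) → 'U' (except AttributeError) → 'R' (after the try/except). Output: MUR

Answer: MUR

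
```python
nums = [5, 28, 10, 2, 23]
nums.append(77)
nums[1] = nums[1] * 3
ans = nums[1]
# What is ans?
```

Trace:
`nums = [5, 28, 10, 2, 23]` → nums = [5, 28, 10, 2, 23]
`nums.append(77)` → nums = [5, 28, 10, 2, 23, 77]
`nums[1] = nums[1] * 3` → nums = [5, 84, 10, 2, 23, 77]
`ans = nums[1]` → ans = 84
So ans = 84

Answer: 84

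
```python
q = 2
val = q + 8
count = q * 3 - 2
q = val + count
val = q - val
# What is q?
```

Trace:
`q = 2` → q = 2
`val = q + 8` → val = 10
`count = q * 3 - 2` → count = 4
`q = val + count` → q = 14
`val = q - val` → val = 4
So q = 14

Answer: 14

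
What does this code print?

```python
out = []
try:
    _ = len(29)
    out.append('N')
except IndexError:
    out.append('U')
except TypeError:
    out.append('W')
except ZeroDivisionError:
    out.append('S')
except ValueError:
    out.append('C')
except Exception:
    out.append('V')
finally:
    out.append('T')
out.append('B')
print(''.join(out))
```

Execution trace: 'W' (except TypeError) → 'T' (finally) → 'B' (after the try/except). Output: WTB

Answer: WTB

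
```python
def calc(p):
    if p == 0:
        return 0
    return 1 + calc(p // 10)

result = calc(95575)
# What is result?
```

Count of digits of 95575: 5

Answer: 5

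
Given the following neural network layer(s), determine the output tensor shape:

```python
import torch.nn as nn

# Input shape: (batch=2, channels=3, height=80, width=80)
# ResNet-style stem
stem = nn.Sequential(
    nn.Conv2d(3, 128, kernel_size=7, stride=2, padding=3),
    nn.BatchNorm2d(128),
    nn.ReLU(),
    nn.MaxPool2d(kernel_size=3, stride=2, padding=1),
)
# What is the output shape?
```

Input: (2, 3, 80, 80) -> after Conv2d 7x7 stride=2: (2, 128, 40, 40) -> Output: (2, 128, 20, 20)

Answer: (2, 128, 20, 20)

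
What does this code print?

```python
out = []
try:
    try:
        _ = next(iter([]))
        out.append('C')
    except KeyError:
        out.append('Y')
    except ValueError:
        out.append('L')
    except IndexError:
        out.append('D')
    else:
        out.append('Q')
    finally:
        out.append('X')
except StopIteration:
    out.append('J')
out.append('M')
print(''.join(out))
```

Execution trace: 'X' (finally) → 'J' (outer except StopIteration) → 'M' (after the try/except). Output: XJM

Answer: XJM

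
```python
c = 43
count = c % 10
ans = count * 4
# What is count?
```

Trace:
`c = 43` → c = 43
`count = c % 10` → count = 3
`ans = count * 4` → ans = 12
So count = 3

Answer: 3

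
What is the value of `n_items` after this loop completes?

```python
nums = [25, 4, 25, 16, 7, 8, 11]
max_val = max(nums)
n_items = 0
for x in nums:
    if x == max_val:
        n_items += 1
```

Count of max value 25 in [25, 4, 25, 16, 7, 8, 11]
`n_items` takes the values: 0 → 1 → 2

Answer: 2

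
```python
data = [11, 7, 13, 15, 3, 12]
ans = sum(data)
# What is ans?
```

Trace:
`data = [11, 7, 13, 15, 3, 12]` → data = [11, 7, 13, 15, 3, 12]
`ans = sum(data)` → ans = 61
So ans = 61

Answer: 61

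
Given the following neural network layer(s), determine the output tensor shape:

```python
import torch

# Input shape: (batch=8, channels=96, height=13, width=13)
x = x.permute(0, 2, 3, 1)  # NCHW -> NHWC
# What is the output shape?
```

Input: (8, 96, 13, 13) -> Output: (8, 13, 13, 96)

Answer: (8, 13, 13, 96)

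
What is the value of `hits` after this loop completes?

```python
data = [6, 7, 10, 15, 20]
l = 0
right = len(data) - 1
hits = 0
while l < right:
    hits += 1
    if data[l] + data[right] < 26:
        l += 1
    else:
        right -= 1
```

Steps to find pair summing to 26
`hits` takes the values: 0 → 1 → 2 → 3 → 4

Answer: 4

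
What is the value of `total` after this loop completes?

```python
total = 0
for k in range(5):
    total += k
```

Sum of 0 to 4 = 10
`total` takes the values: 0 → 1 → 3 → 6 → 10

Answer: 10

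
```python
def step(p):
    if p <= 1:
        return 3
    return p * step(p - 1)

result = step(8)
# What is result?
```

step(8) = 8 * 7 * 6 * 5 * 4 * 3 * 2 * 3 = 120960

Answer: 120960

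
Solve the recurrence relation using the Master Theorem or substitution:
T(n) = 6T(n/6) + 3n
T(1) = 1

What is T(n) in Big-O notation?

By Master Theorem: a=6, b=6, f(n)=3n. Since log_6(6) = 1 and f(n) = Θ(n^1), Case 2 applies. T(n) = O(n log n).

Answer: O(n log n)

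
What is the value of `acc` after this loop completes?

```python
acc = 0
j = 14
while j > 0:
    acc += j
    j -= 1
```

Sum 14 down to 1
`acc` takes the values: 0 → 14 → 27 → 39 → 50 → 60 → 69 → 77 → 84 → 90 → 95 → 99 → 102 → 104 → 105

Answer: 105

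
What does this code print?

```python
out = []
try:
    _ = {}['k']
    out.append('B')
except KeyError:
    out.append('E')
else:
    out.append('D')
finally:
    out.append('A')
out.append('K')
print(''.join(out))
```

Execution trace: 'E' (except KeyError) → 'A' (finally) → 'K' (after the try/except). Output: EAK

Answer: EAK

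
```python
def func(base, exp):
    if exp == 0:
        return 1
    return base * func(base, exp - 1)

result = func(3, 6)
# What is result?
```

func(3, 6) = 3 * 3 * 3 * 3 * 3 * 3 = 729

Answer: 729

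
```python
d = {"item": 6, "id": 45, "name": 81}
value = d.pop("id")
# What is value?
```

Trace:
`d = {"item": 6, "id": 45, "name": 81}` → d = {'item': 6, 'id': 45, 'name': 81}
`value = d.pop("id")` → d = {'item': 6, 'name': 81}; value = 45
So value = 45

Answer: 45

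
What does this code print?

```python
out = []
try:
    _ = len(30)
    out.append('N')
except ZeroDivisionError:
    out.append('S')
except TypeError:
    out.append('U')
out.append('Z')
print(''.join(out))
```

Execution trace: 'U' (except TypeError) → 'Z' (after the try/except). Output: UZ

Answer: UZ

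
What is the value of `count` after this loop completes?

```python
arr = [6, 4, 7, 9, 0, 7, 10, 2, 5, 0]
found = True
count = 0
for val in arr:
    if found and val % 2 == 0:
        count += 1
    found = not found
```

Count even values at even positions
`count` takes the values: 0 → 1 → 2 → 3

Answer: 3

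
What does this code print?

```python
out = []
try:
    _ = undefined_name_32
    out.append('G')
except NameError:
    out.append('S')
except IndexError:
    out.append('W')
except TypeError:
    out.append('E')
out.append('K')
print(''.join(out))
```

Execution trace: 'S' (except NameError) → 'K' (after the try/except). Output: SK

Answer: SK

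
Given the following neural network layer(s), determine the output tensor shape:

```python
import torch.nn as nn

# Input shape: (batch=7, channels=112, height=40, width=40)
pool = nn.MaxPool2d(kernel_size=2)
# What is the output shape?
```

Input: (7, 112, 40, 40) -> Output: (7, 112, 20, 20)

Answer: (7, 112, 20, 20)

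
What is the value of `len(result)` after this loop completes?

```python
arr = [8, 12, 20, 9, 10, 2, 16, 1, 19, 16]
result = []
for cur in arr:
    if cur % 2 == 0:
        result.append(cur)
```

Count even numbers in [8, 12, 20, 9, 10, 2, 16, 1, 19, 16]
`result` takes the values: [] → [8] → [8, 12] → [8, 12, 20] → [8, 12, 20, 10] → [8, 12, 20, 10, 2] → [8, 12, 20, 10, 2, 16] → [8, 12, 20, 10, 2, 16, 16]
So `len(result)` = 7

Answer: 7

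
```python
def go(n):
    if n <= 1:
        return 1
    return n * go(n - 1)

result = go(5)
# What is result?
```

go(5) = 5 * 4 * 3 * 2 * 1 = 120

Answer: 120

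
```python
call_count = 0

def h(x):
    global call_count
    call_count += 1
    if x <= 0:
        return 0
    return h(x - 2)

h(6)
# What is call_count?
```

Linear recursion stepping by 2: 4 calls from x=6 down to ≤0.

Answer: 4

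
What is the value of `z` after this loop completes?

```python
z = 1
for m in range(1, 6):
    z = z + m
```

Start at 1, add 1 through 5
`z` takes the values: 1 → 2 → 4 → 7 → 11 → 16

Answer: 16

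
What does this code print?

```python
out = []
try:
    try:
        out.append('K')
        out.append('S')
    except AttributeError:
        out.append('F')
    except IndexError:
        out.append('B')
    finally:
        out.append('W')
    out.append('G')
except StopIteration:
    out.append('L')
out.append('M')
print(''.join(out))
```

Execution trace: 'K' (inner try body) → 'S' (inner try body, no exception) → 'W' (inner finally) → 'G' (try body, no exception) → 'M' (after the try/except). Output: KSWGM

Answer: KSWGM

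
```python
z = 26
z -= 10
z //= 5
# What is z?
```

Trace:
`z = 26` → z = 26
`z -= 10` → z = 16
`z //= 5` → z = 3
So z = 3

Answer: 3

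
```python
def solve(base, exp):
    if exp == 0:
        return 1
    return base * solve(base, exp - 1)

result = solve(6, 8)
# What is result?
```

solve(6, 8) = 6 * 6 * 6 * 6 * 6 * 6 * 6 * 6 = 1679616

Answer: 1679616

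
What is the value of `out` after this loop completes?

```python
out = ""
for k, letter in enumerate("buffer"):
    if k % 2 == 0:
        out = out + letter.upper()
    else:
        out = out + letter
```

Uppercase even positions in 'buffer'
`out` takes the values: "" → "B" → "Bu" → "BuF" → "BuFf" → "BuFfE" → "BuFfEr"

Answer: "BuFfEr"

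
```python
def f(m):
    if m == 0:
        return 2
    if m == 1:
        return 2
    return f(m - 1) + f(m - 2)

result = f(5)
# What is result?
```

Build up from base cases: f(0)=2, f(1)=2, f(2)=4, f(3)=6, f(4)=10, f(5)=16

Answer: 16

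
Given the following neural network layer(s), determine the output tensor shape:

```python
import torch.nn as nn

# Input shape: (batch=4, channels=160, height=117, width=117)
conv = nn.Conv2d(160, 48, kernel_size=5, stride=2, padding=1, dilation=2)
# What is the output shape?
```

Input: (4, 160, 117, 117) -> Output: (4, 48, 56, 56)

Answer: (4, 48, 56, 56)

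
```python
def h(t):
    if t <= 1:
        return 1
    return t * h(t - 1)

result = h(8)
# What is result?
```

h(8) = 8 * 7 * 6 * 5 * 4 * 3 * 2 * 1 = 40320

Answer: 40320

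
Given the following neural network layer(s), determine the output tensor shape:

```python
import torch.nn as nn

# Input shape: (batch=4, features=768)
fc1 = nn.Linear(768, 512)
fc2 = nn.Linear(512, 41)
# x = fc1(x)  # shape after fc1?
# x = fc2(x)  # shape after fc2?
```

Input: (4, 768) -> after fc1: (4, 512) -> Output: (4, 41)

Answer: (4, 41)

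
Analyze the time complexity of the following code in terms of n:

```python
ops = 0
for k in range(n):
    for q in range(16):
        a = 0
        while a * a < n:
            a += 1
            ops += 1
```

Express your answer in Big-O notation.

Each loop level contributes: n × 1 × √n. Multiplying the contributions gives O(n√n).

Answer: O(n√n)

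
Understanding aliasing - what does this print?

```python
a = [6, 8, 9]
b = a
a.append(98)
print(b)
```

Key concept: basic list aliasing.
Step by step:
`a = [6, 8, 9]` → a = [6, 8, 9]
`b = a` → b = [6, 8, 9] (same object as a)
`a.append(98)` → a = [6, 8, 9, 98] (same object as b); b = [6, 8, 9, 98] (same object as a)
`print(b)` → prints [6, 8, 9, 98]

Answer: [6, 8, 9, 98]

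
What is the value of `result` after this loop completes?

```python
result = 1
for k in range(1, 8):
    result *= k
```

7! = 5040
`result` takes the values: 1 → 2 → 6 → 24 → 120 → 720 → 5040

Answer: 5040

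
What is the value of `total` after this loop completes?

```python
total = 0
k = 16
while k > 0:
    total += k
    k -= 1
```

Sum 16 down to 1
`total` takes the values: 0 → 16 → 31 → 45 → 58 → 70 → 81 → 91 → 100 → 108 → 115 → 121 → 126 → 130 → 133 → 135 → 136

Answer: 136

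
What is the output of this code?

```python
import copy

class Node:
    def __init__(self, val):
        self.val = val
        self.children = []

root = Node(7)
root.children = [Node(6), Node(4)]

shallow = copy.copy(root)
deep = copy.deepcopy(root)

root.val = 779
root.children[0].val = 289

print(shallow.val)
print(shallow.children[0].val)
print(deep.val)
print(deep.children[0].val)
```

Key concept: deep copy with custom objects.
Step by step:
`root = Node(7)` → root = Node(val=7, children=[])
`root.children = [Node(6), Node(4)]` → root = Node(val=7, children=[Node(val=6, children=[]), Node(val=4, children=[])])
`shallow = copy.copy(root)` → shallow = Node(val=7, children=[Node(val=6, children=[]), Node(val=4, children=[])])
`deep = copy.deepcopy(root)` → deep = Node(val=7, children=[Node(val=6, children=[]), Node(val=4, children=[])])
`root.val = 779` → root = Node(val=779, children=[Node(val=6, children=[]), Node(val=4, children=[])])
`root.children[0].val = 289` → root = Node(val=779, children=[Node(val=289, children=[]), Node(val=4, children=[])]); shallow = Node(val=7, children=[Node(val=289, children=[]), Node(val=4, children=[])])
`print(shallow.val)` → prints 7
`print(shallow.children[0].val)` → prints 289
`print(deep.val)` → prints 7
`print(deep.children[0].val)` → prints 6

Answer:
7
289
7
6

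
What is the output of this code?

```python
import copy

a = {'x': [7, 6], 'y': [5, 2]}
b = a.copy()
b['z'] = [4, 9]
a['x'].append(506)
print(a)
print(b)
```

Key concept: shallow copy of dict with mutable values.
Step by step:
`a = {'x': [7, 6], 'y': [5, 2]}` → a = {'x': [7, 6], 'y': [5, 2]}
`b = a.copy()` → b = {'x': [7, 6], 'y': [5, 2]}
`b['z'] = [4, 9]` → b = {'x': [7, 6], 'y': [5, 2], 'z': [4, 9]}
`a['x'].append(506)` → a = {'x': [7, 6, 506], 'y': [5, 2]}; b = {'x': [7, 6, 506], 'y': [5, 2], 'z': [4, 9]}
`print(a)` → prints {'x': [7, 6, 506], 'y': [5, 2]}
`print(b)` → prints {'x': [7, 6, 506], 'y': [5, 2], 'z': [4, 9]}

Answer:
{'x': [7, 6, 506], 'y': [5, 2]}
{'x': [7, 6, 506], 'y': [5, 2], 'z': [4, 9]}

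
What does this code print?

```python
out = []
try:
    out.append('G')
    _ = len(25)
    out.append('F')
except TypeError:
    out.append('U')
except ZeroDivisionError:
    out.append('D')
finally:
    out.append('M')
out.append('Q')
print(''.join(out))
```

Execution trace: 'G' (try body) → 'U' (except TypeError) → 'M' (finally) → 'Q' (after the try/except). Output: GUMQ

Answer: GUMQ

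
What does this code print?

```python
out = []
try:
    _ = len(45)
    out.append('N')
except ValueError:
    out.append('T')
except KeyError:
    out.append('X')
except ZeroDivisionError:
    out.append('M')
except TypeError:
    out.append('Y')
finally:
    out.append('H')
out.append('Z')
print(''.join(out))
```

Execution trace: 'Y' (except TypeError) → 'H' (finally) → 'Z' (after the try/except). Output: YHZ

Answer: YHZ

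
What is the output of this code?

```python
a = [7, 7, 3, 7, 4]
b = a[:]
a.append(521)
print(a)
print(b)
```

Key concept: slice [:] creates copy.
Step by step:
`a = [7, 7, 3, 7, 4]` → a = [7, 7, 3, 7, 4]
`b = a[:]` → b = [7, 7, 3, 7, 4]
`a.append(521)` → a = [7, 7, 3, 7, 4, 521]
`print(a)` → prints [7, 7, 3, 7, 4, 521]
`print(b)` → prints [7, 7, 3, 7, 4]

Answer:
[7, 7, 3, 7, 4, 521]
[7, 7, 3, 7, 4]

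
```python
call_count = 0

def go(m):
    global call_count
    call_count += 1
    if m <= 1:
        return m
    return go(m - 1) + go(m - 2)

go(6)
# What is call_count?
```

Calls(m) = 1 + Calls(m-1) + Calls(m-2); Calls(0)=Calls(1)=1. For m=6 this gives 25.

Answer: 25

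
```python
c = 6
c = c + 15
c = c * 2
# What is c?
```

Trace:
`c = 6` → c = 6
`c = c + 15` → c = 21
`c = c * 2` → c = 42
So c = 42

Answer: 42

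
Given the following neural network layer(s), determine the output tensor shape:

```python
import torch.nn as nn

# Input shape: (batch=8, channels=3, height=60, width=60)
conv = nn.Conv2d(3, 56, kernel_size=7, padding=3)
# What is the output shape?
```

Input: (8, 3, 60, 60) -> Output: (8, 56, 60, 60)

Answer: (8, 56, 60, 60)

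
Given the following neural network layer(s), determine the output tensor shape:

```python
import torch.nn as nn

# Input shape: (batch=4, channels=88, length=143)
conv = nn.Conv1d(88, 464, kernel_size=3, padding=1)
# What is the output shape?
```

Input: (4, 88, 143) -> Output: (4, 464, 143)

Answer: (4, 464, 143)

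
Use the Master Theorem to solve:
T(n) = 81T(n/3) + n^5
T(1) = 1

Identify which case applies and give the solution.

a=81, b=3, f(n)=n^5. log_3(81) = 4. Since c=5 > 4 and the regularity condition holds (81(n/3)^5 = (81/3^5)n^5 with 81/3^5 < 1), Case 3 applies: T(n) = Θ(f(n)) = O(n^5).

Answer: O(n^5) - Case 3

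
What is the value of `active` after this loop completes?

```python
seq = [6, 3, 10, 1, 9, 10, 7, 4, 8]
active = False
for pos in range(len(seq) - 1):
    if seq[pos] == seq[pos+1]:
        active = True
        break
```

Check consecutive duplicates in [6, 3, 10, 1, 9, 10, 7, 4, 8]
`active` takes the values: False

Answer: False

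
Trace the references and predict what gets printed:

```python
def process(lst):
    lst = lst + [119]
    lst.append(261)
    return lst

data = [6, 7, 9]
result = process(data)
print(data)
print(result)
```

Key concept: rebinding parameter vs mutation.
Step by step:
`data = [6, 7, 9]` → data = [6, 7, 9]
`result = process(data)` → result = [6, 7, 9, 119, 261]
`print(data)` → prints [6, 7, 9]
`print(result)` → prints [6, 7, 9, 119, 261]

Answer:
[6, 7, 9]
[6, 7, 9, 119, 261]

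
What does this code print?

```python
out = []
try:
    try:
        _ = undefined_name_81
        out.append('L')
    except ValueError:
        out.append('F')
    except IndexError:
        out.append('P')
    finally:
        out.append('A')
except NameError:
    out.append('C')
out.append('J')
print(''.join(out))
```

Execution trace: 'A' (finally) → 'C' (outer except NameError) → 'J' (after the try/except). Output: ACJ

Answer: ACJ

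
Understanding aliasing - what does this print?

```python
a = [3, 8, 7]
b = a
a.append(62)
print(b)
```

Key concept: basic list aliasing.
Step by step:
`a = [3, 8, 7]` → a = [3, 8, 7]
`b = a` → b = [3, 8, 7] (same object as a)
`a.append(62)` → a = [3, 8, 7, 62] (same object as b); b = [3, 8, 7, 62] (same object as a)
`print(b)` → prints [3, 8, 7, 62]

Answer: [3, 8, 7, 62]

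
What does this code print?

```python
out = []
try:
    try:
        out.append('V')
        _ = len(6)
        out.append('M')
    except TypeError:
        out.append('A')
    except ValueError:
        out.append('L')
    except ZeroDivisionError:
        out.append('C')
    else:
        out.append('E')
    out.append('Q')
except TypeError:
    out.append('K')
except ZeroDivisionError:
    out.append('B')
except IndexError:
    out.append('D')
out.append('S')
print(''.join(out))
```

Execution trace: 'V' (inner try body) → 'A' (inner except TypeError) → 'Q' (try body, no exception) → 'S' (after the try/except). Output: VAQS

Answer: VAQS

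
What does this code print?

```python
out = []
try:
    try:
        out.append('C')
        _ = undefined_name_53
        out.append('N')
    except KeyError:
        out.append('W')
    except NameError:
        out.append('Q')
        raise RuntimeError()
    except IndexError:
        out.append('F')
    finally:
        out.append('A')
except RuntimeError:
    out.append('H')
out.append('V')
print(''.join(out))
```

Execution trace: 'C' (inner try body) → 'Q' (inner except NameError) → 'A' (inner finally) → 'H' (outer except RuntimeError) → 'V' (after the try/except). Output: CQAHV

Answer: CQAHV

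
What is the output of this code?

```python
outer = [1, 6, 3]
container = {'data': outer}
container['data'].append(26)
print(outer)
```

Key concept: dict holds reference to list.
Step by step:
`outer = [1, 6, 3]` → outer = [1, 6, 3]
`container = {'data': outer}` → container = {'data': [1, 6, 3]}
`container['data'].append(26)` → outer = [1, 6, 3, 26]; container = {'data': [1, 6, 3, 26]}
`print(outer)` → prints [1, 6, 3, 26]

Answer: [1, 6, 3, 26]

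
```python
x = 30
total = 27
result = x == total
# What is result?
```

Trace:
`x = 30` → x = 30
`total = 27` → total = 27
`result = x == total` → result = False
So result = False

Answer: False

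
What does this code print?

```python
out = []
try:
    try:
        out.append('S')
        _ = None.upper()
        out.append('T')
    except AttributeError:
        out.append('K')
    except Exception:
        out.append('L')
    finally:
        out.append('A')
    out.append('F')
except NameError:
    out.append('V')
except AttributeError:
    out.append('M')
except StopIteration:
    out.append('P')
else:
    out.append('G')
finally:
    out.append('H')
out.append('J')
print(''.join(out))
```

Execution trace: 'S' (inner try body) → 'K' (inner except AttributeError) → 'A' (inner finally) → 'F' (try body, no exception) → 'G' (else) → 'H' (finally) → 'J' (after the try/except). Output: SKAFGHJ

Answer: SKAFGHJ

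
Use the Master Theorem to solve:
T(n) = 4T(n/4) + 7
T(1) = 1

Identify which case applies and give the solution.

a=4, b=4, f(n)=7. log_4(4) = 1. Since c=0 < 1, Case 1 applies: T(n) = Θ(n^log_b(a)) = O(n).

Answer: O(n) - Case 1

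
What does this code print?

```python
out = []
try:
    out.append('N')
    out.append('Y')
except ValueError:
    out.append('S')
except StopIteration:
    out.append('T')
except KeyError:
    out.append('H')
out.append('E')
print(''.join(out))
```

Execution trace: 'N' (try body) → 'Y' (try body, no exception) → 'E' (after the try/except). Output: NYE

Answer: NYE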